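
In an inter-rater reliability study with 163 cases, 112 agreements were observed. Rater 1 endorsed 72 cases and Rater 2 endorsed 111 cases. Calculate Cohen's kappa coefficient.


P_o = 112/163 = 0.687117
P_e = (72*111 + 91*52) / 26569 = 0.478904
kappa = (P_o - P_e) / (1 - P_e)
kappa = (0.687117 - 0.478904) / (1 - 0.478904)
kappa = 0.3996

0.3996


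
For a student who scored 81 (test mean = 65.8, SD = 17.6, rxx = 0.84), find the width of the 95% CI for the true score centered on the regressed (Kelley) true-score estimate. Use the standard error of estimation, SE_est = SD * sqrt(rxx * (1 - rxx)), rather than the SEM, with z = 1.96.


True score estimate = 0.84*81 + 0.16*65.8 = 78.568
SE_est = SD * sqrt(rxx * (1 - rxx)) = 17.6 * sqrt(0.84 * 0.16) = 17.6 * sqrt(0.1344) = 6.452267
CI = T_est +/- z * SE_est, so width = 2 * z * SE_est = 2 * 1.96 * 6.452267
Width = 25.2929

25.2929


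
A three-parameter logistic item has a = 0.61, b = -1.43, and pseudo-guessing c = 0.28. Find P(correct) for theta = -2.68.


logit = 0.61*(-2.68 - -1.43) = -0.7625
P* = 1/(1 + exp(--0.7625)) = 0.3181
P = 0.28 + (1 - 0.28) * 0.3181
P = 0.509

0.509


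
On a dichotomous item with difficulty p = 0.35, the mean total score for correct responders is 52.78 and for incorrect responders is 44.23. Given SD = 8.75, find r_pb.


q = 1 - p = 0.65
rpb = ((M1 - M0) / SD) * sqrt(p * q)
rpb = ((52.78 - 44.23) / 8.75) * sqrt(0.35 * 0.65)
rpb = 0.4661

0.4661


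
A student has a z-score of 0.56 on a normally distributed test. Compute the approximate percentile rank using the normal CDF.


CDF(z) = 0.5 * (1 + erf(z/sqrt(2)))
erf(0.396) = 0.4245
CDF = 0.7123
Percentile rank = 0.7123 * 100 = 71.23

71.23


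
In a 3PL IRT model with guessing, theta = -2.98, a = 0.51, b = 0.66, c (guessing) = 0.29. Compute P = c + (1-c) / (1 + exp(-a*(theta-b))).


logit = 0.51*(-2.98 - 0.66) = -1.8564
P* = 1/(1 + exp(--1.8564)) = 0.1351
P = 0.29 + (1 - 0.29) * 0.1351
P = 0.3859

0.3859


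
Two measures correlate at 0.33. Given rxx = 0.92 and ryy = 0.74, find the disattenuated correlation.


r_corrected = rxy / sqrt(rxx * ryy)
= 0.33 / sqrt(0.92 * 0.74)
= 0.33 / sqrt(0.6808)
= 0.33 / 0.825106
r_corrected = 0.3999

0.3999


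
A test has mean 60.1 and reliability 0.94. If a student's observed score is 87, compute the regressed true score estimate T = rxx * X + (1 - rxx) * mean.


T_est = rxx * X + (1 - rxx) * mean
T_est = 0.94 * 87 + 0.06 * 60.1
T_est = 81.78 + 3.606
T_est = 85.386

85.386


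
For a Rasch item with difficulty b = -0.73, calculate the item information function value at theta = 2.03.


P = 1/(1+exp(-(2.03--0.73))) = 0.9405
I = P*(1-P) = 0.9405 * 0.0595
I = 0.056

0.056


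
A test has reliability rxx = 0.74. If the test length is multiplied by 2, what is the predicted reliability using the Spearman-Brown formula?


r_new = (n * rxx) / (1 + (n-1) * rxx)
r_new = (2 * 0.74) / (1 + 1 * 0.74)
r_new = 1.48 / 1.74
r_new = 0.8506

0.8506


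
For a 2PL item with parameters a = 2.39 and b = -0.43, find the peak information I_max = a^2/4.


For 2PL, max info at theta = b = -0.43
I_max = a^2 / 4 = 2.39^2 / 4
= 5.7121 / 4
I_max = 1.428

1.428


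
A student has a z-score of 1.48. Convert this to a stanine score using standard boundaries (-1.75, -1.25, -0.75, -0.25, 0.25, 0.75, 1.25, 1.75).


Stanine boundaries: [-1.75, -1.25, -0.75, -0.25, 0.25, 0.75, 1.25, 1.75]
z = 1.48
Check each boundary:
  z >= -1.75 -> could be stanine 2
  z >= -1.25 -> could be stanine 3
  z >= -0.75 -> could be stanine 4
  z >= -0.25 -> could be stanine 5
  z >= 0.25 -> could be stanine 6
  z >= 0.75 -> could be stanine 7
  z >= 1.25 -> could be stanine 8
  z < 1.75
Highest qualifying boundary gives stanine = 8

8


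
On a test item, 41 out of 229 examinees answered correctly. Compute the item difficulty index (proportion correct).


Item difficulty p = number correct / total examinees
p = 41 / 229
p = 0.179

0.179


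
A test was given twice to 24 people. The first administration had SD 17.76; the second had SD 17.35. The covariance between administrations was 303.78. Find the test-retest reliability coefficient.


r = cov(X,Y) / (SD_X * SD_Y)
r = 303.78 / (17.76 * 17.35)
r = 303.78 / 308.136
r = 0.9859

0.9859


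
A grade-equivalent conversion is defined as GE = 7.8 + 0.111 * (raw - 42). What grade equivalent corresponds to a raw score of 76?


raw - median = 76 - 42 = 34
slope * diff = 0.111 * 34 = 3.774
GE = 7.8 + 3.774
GE = 11.574

11.574


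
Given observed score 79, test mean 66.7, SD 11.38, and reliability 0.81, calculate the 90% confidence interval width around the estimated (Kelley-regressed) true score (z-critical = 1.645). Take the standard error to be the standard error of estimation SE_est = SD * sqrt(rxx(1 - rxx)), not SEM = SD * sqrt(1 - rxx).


True score estimate = 0.81*79 + 0.19*66.7 = 76.663
SE_est = SD * sqrt(rxx * (1 - rxx)) = 11.38 * sqrt(0.81 * 0.19) = 11.38 * sqrt(0.1539) = 4.464384
CI = T_est +/- z * SE_est, so width = 2 * z * SE_est = 2 * 1.645 * 4.464384
Width = 14.6878

14.6878


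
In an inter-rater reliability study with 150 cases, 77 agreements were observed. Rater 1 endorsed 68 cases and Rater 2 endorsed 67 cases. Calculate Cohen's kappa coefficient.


P_o = 77/150 = 0.513333
P_e = (68*67 + 82*83) / 22500 = 0.504978
kappa = (P_o - P_e) / (1 - P_e)
kappa = (0.513333 - 0.504978) / (1 - 0.504978)
kappa = 0.0169

0.0169


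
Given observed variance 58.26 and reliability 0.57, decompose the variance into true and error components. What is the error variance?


var_true = rxx * var_obs = 0.57 * 58.26 = 33.2082
var_error = var_obs - var_true
var_error = 58.26 - 33.2082
var_error = 25.0518

25.0518


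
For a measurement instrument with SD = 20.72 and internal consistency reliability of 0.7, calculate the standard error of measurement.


SEM = SD * sqrt(1 - rxx)
SEM = 20.72 * sqrt(1 - 0.7)
SEM = 20.72 * sqrt(0.3) = 20.72 * 0.547723
SEM = 11.3488

11.3488


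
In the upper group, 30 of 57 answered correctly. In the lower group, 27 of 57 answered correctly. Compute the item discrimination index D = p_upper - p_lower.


p_upper = 30/57 = 0.5263
p_lower = 27/57 = 0.4737
D = 0.5263 - 0.4737 = 0.0526

0.0526


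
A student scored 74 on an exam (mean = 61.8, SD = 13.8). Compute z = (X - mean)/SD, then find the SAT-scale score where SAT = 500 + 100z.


z = (X - mean) / SD = (74 - 61.8) / 13.8
z = 12.2 / 13.8
z = 0.8841
SAT-scale = SAT = 500 + 100z
Carry z at full precision (z = 12.2 / 13.8) into the conversion:
SAT-scale = 500 + 100 * (12.2 / 13.8) = 500 + 1220 / 13.8
SAT-scale = 500 + 88.4058
SAT-scale = 588.4058

588.4058


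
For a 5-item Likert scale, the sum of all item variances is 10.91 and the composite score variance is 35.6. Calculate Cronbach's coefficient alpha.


alpha = (k/(k-1)) * (1 - sum(si^2)/s_total^2)
= (5/4) * (1 - 10.91/35.6)
alpha = 0.8669

0.8669


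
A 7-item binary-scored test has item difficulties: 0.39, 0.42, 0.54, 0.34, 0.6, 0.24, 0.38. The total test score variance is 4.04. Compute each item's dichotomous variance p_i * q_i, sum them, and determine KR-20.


For each item, compute p_i * q_i:
  Item 1: 0.39 * 0.61 = 0.2379
  Item 2: 0.42 * 0.58 = 0.2436
  Item 3: 0.54 * 0.46 = 0.2484
  Item 4: 0.34 * 0.66 = 0.2244
  Item 5: 0.6 * 0.4 = 0.24
  Item 6: 0.24 * 0.76 = 0.1824
  Item 7: 0.38 * 0.62 = 0.2356
Sum(p_i * q_i) = 0.2379 + 0.2436 + 0.2484 + 0.2244 + 0.24 + 0.1824 + 0.2356 = 1.6123
KR-20 = (k/(k-1)) * (1 - Sum(p_i*q_i) / Var_total)
= (7/6) * (1 - 1.6123/4.04)
= 1.1667 * 0.6009
KR-20 = 0.7011

0.7011


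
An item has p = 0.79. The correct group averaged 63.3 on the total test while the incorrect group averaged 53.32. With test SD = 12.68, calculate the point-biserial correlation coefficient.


q = 1 - p = 0.21
rpb = ((M1 - M0) / SD) * sqrt(p * q)
rpb = ((63.3 - 53.32) / 12.68) * sqrt(0.79 * 0.21)
rpb = 0.3206

0.3206


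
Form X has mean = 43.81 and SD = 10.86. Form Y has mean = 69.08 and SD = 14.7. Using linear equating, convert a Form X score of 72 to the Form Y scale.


slope = SD_Y / SD_X = 14.7 / 10.86 ~ 1.3536
intercept = mean_Y - slope * mean_X = 69.08 - (14.7 / 10.86) * 43.81 ~ 9.7792
Y = slope * X + intercept. To avoid rounding drift from the rounded slope/intercept, evaluate the equivalent form Y = mean_Y + SD_Y * (X - mean_X) / SD_X at full precision:
Y = 69.08 + 14.7 * (72 - 43.81) / 10.86
Y = 69.08 + 14.7 * 28.19 / 10.86
Y = 69.08 + 414.393 / 10.86
Y = 69.08 + 38.1577
Y = 107.2377

107.2377


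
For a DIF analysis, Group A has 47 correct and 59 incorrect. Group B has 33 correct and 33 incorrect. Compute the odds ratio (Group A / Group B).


Odds_A = 47/59 = 0.7966
Odds_B = 33/33 = 1.0
OR = Odds_A / Odds_B = 0.7966 / 1.0
Exactly, OR = (47 * 33) / (59 * 33) = 1551 / 1947
OR = 0.7966

0.7966


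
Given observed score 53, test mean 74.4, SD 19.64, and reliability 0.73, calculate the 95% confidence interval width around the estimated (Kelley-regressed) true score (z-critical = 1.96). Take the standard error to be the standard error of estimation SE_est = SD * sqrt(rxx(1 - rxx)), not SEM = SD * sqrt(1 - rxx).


True score estimate = 0.73*53 + 0.27*74.4 = 58.778
SE_est = SD * sqrt(rxx * (1 - rxx)) = 19.64 * sqrt(0.73 * 0.27) = 19.64 * sqrt(0.1971) = 8.719364
CI = T_est +/- z * SE_est, so width = 2 * z * SE_est = 2 * 1.96 * 8.719364
Width = 34.1799

34.1799


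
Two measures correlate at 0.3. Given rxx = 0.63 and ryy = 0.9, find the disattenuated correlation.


r_corrected = rxy / sqrt(rxx * ryy)
= 0.3 / sqrt(0.63 * 0.9)
= 0.3 / sqrt(0.567)
= 0.3 / 0.752994
r_corrected = 0.3984

0.3984


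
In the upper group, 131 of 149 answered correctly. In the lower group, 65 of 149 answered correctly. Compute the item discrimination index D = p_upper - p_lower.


p_upper = 131/149 = 0.8792
p_lower = 65/149 = 0.4362
D = 0.8792 - 0.4362 = 0.443

0.443


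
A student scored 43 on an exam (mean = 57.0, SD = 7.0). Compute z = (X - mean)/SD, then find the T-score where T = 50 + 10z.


z = (X - mean) / SD = (43 - 57.0) / 7.0
z = -14.0 / 7.0
z = -2.0
T-score = T = 50 + 10z
Carry z at full precision (z = -14.0 / 7.0) into the conversion:
T-score = 50 + 10 * (-14.0 / 7.0) = 50 + -140 / 7.0
T-score = 50 + -20.0
T-score = 30.0

30.0


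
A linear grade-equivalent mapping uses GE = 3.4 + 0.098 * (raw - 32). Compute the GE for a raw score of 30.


raw - median = 30 - 32 = -2
slope * diff = 0.098 * -2 = -0.196
GE = 3.4 + -0.196
GE = 3.204

3.204


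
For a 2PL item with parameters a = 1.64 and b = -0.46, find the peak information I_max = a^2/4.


For 2PL, max info at theta = b = -0.46
I_max = a^2 / 4 = 1.64^2 / 4
= 2.6896 / 4
I_max = 0.6724

0.6724


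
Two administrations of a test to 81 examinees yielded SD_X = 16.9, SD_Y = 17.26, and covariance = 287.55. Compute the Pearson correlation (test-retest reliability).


r = cov(X,Y) / (SD_X * SD_Y)
r = 287.55 / (16.9 * 17.26)
r = 287.55 / 291.694
r = 0.9858

0.9858


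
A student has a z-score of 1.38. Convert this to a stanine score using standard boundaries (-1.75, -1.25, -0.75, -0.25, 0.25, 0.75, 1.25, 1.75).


Stanine boundaries: [-1.75, -1.25, -0.75, -0.25, 0.25, 0.75, 1.25, 1.75]
z = 1.38
Check each boundary:
  z >= -1.75 -> could be stanine 2
  z >= -1.25 -> could be stanine 3
  z >= -0.75 -> could be stanine 4
  z >= -0.25 -> could be stanine 5
  z >= 0.25 -> could be stanine 6
  z >= 0.75 -> could be stanine 7
  z >= 1.25 -> could be stanine 8
  z < 1.75
Highest qualifying boundary gives stanine = 8

8


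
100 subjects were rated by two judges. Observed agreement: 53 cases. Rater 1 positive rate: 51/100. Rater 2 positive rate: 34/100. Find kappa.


P_o = 53/100 = 0.53
P_e = (51*34 + 49*66) / 10000 = 0.4968
kappa = (P_o - P_e) / (1 - P_e)
kappa = (0.53 - 0.4968) / (1 - 0.4968)
kappa = 0.066

0.066


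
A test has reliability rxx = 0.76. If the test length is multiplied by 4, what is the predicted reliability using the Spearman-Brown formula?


r_new = (n * rxx) / (1 + (n-1) * rxx)
r_new = (4 * 0.76) / (1 + 3 * 0.76)
r_new = 3.04 / 3.28
r_new = 0.9268

0.9268


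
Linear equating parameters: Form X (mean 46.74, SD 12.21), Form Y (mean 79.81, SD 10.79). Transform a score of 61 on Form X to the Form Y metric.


slope = SD_Y / SD_X = 10.79 / 12.21 ~ 0.8837
intercept = mean_Y - slope * mean_X = 79.81 - (10.79 / 12.21) * 46.74 ~ 38.5058
Y = slope * X + intercept. To avoid rounding drift from the rounded slope/intercept, evaluate the equivalent form Y = mean_Y + SD_Y * (X - mean_X) / SD_X at full precision:
Y = 79.81 + 10.79 * (61 - 46.74) / 12.21
Y = 79.81 + 10.79 * 14.26 / 12.21
Y = 79.81 + 153.8654 / 12.21
Y = 79.81 + 12.6016
Y = 92.4116

92.4116


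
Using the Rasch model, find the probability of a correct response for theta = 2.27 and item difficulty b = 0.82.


theta - b = 2.27 - 0.82 = 1.45
exp(-(theta - b)) = exp(-1.45) = 0.2346
P = 1 / (1 + 0.2346)
P = 0.81

0.81


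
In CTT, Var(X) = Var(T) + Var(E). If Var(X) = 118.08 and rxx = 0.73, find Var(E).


var_true = rxx * var_obs = 0.73 * 118.08 = 86.1984
var_error = var_obs - var_true
var_error = 118.08 - 86.1984
var_error = 31.8816

31.8816


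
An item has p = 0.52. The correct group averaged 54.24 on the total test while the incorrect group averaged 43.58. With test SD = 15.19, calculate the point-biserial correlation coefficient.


q = 1 - p = 0.48
rpb = ((M1 - M0) / SD) * sqrt(p * q)
rpb = ((54.24 - 43.58) / 15.19) * sqrt(0.52 * 0.48)
rpb = 0.3506

0.3506


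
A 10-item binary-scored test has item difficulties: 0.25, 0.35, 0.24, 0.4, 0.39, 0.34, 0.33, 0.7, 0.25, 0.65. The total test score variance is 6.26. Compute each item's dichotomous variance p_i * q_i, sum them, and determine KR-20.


For each item, compute p_i * q_i:
  Item 1: 0.25 * 0.75 = 0.1875
  Item 2: 0.35 * 0.65 = 0.2275
  Item 3: 0.24 * 0.76 = 0.1824
  Item 4: 0.4 * 0.6 = 0.24
  Item 5: 0.39 * 0.61 = 0.2379
  Item 6: 0.34 * 0.66 = 0.2244
  Item 7: 0.33 * 0.67 = 0.2211
  Item 8: 0.7 * 0.3 = 0.21
  Item 9: 0.25 * 0.75 = 0.1875
  Item 10: 0.65 * 0.35 = 0.2275
Sum(p_i * q_i) = 0.1875 + 0.2275 + 0.1824 + 0.24 + 0.2379 + 0.2244 + 0.2211 + 0.21 + 0.1875 + 0.2275 = 2.1458
KR-20 = (k/(k-1)) * (1 - Sum(p_i*q_i) / Var_total)
= (10/9) * (1 - 2.1458/6.26)
= 1.1111 * 0.6572
KR-20 = 0.7302

0.7302


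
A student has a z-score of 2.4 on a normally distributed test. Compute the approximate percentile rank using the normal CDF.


CDF(z) = 0.5 * (1 + erf(z/sqrt(2)))
erf(1.6971) = 0.9836
CDF = 0.9918
Percentile rank = 0.9918 * 100 = 99.18

99.18


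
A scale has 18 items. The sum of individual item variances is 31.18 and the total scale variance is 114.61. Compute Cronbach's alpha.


alpha = (k/(k-1)) * (1 - sum(si^2)/s_total^2)
= (18/17) * (1 - 31.18/114.61)
alpha = 0.7708

0.7708


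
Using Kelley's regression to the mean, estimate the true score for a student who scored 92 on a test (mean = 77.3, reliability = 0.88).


T_est = rxx * X + (1 - rxx) * mean
T_est = 0.88 * 92 + 0.12 * 77.3
T_est = 80.96 + 9.276
T_est = 90.236

90.236


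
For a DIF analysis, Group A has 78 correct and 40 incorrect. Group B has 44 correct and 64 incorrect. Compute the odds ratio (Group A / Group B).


Odds_A = 78/40 = 1.95
Odds_B = 44/64 = 0.6875
OR = Odds_A / Odds_B = 1.95 / 0.6875
Exactly, OR = (78 * 64) / (40 * 44) = 4992 / 1760
OR = 2.8364

2.8364


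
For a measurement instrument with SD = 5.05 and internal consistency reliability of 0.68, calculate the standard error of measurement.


SEM = SD * sqrt(1 - rxx)
SEM = 5.05 * sqrt(1 - 0.68)
SEM = 5.05 * sqrt(0.32) = 5.05 * 0.565685
SEM = 2.8567

2.8567


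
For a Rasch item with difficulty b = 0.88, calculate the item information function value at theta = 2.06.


P = 1/(1+exp(-(2.06-0.88))) = 0.7649
I = P*(1-P) = 0.7649 * 0.2351
I = 0.1798

0.1798


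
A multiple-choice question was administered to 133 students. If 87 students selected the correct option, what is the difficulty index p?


Item difficulty p = number correct / total examinees
p = 87 / 133
p = 0.6541

0.6541


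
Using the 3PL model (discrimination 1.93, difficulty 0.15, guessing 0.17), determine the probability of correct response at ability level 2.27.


logit = 1.93*(2.27 - 0.15) = 4.0916
P* = 1/(1 + exp(-4.0916)) = 0.9836
P = 0.17 + (1 - 0.17) * 0.9836
P = 0.9864

0.9864


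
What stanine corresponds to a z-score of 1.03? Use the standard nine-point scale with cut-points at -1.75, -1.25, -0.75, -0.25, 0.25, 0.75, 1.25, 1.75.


Stanine boundaries: [-1.75, -1.25, -0.75, -0.25, 0.25, 0.75, 1.25, 1.75]
z = 1.03
Check each boundary:
  z >= -1.75 -> could be stanine 2
  z >= -1.25 -> could be stanine 3
  z >= -0.75 -> could be stanine 4
  z >= -0.25 -> could be stanine 5
  z >= 0.25 -> could be stanine 6
  z >= 0.75 -> could be stanine 7
  z < 1.25
  z < 1.75
Highest qualifying boundary gives stanine = 7

7


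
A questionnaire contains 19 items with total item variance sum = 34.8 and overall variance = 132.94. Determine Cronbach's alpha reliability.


alpha = (k/(k-1)) * (1 - sum(si^2)/s_total^2)
= (19/18) * (1 - 34.8/132.94)
alpha = 0.7792

0.7792


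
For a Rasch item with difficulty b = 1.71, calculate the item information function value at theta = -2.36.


P = 1/(1+exp(-(-2.36-1.71))) = 0.0168
I = P*(1-P) = 0.0168 * 0.9832
I = 0.0165

0.0165


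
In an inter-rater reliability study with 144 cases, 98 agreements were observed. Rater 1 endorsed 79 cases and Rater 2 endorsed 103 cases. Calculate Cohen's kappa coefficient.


P_o = 98/144 = 0.680556
P_e = (79*103 + 65*41) / 20736 = 0.52093
kappa = (P_o - P_e) / (1 - P_e)
kappa = (0.680556 - 0.52093) / (1 - 0.52093)
kappa = 0.3332

0.3332


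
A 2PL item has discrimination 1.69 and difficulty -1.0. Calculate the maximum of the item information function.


For 2PL, max info at theta = b = -1.0
I_max = a^2 / 4 = 1.69^2 / 4
= 2.8561 / 4
I_max = 0.714

0.714


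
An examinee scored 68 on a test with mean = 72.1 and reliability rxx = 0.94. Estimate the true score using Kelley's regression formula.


T_est = rxx * X + (1 - rxx) * mean
T_est = 0.94 * 68 + 0.06 * 72.1
T_est = 63.92 + 4.326
T_est = 68.246

68.246


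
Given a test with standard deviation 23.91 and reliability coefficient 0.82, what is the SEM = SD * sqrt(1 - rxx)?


SEM = SD * sqrt(1 - rxx)
SEM = 23.91 * sqrt(1 - 0.82)
SEM = 23.91 * sqrt(0.18) = 23.91 * 0.424264
SEM = 10.1442

10.1442


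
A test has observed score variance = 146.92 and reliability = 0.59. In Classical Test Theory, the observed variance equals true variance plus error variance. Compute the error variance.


var_true = rxx * var_obs = 0.59 * 146.92 = 86.6828
var_error = var_obs - var_true
var_error = 146.92 - 86.6828
var_error = 60.2372

60.2372


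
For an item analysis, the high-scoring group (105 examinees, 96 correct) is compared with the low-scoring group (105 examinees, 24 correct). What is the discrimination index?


p_upper = 96/105 = 0.9143
p_lower = 24/105 = 0.2286
D = 0.9143 - 0.2286 = 0.6857

0.6857


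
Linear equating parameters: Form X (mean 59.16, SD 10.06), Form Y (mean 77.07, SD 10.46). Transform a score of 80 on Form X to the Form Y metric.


slope = SD_Y / SD_X = 10.46 / 10.06 ~ 1.0398
intercept = mean_Y - slope * mean_X = 77.07 - (10.46 / 10.06) * 59.16 ~ 15.5577
Y = slope * X + intercept. To avoid rounding drift from the rounded slope/intercept, evaluate the equivalent form Y = mean_Y + SD_Y * (X - mean_X) / SD_X at full precision:
Y = 77.07 + 10.46 * (80 - 59.16) / 10.06
Y = 77.07 + 10.46 * 20.84 / 10.06
Y = 77.07 + 217.9864 / 10.06
Y = 77.07 + 21.6686
Y = 98.7386

98.7386


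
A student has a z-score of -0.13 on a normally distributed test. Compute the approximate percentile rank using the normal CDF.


CDF(z) = 0.5 * (1 + erf(z/sqrt(2)))
erf(-0.0919) = -0.1034
CDF = 0.4483
Percentile rank = 0.4483 * 100 = 44.83

44.83


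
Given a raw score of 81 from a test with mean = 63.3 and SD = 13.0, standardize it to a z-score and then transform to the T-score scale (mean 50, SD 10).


z = (X - mean) / SD = (81 - 63.3) / 13.0
z = 17.7 / 13.0
z = 1.3615
T-score = T = 50 + 10z
Carry z at full precision (z = 17.7 / 13.0) into the conversion:
T-score = 50 + 10 * (17.7 / 13.0) = 50 + 177 / 13.0
T-score = 50 + 13.6154
T-score = 63.6154

63.6154


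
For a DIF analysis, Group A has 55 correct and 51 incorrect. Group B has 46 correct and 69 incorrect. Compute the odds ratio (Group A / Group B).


Odds_A = 55/51 = 1.0784
Odds_B = 46/69 = 0.6667
OR = Odds_A / Odds_B = 1.0784 / 0.6667
Exactly, OR = (55 * 69) / (51 * 46) = 3795 / 2346
OR = 1.6176

1.6176


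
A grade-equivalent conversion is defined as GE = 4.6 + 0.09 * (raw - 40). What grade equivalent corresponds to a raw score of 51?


raw - median = 51 - 40 = 11
slope * diff = 0.09 * 11 = 0.99
GE = 4.6 + 0.99
GE = 5.59

5.59


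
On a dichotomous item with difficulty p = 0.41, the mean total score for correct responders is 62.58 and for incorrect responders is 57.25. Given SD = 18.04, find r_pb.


q = 1 - p = 0.59
rpb = ((M1 - M0) / SD) * sqrt(p * q)
rpb = ((62.58 - 57.25) / 18.04) * sqrt(0.41 * 0.59)
rpb = 0.1453

0.1453


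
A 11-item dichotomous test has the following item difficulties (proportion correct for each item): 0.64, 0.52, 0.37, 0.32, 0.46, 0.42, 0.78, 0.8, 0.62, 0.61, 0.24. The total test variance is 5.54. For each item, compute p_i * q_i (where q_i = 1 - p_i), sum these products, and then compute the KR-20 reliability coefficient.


For each item, compute p_i * q_i:
  Item 1: 0.64 * 0.36 = 0.2304
  Item 2: 0.52 * 0.48 = 0.2496
  Item 3: 0.37 * 0.63 = 0.2331
  Item 4: 0.32 * 0.68 = 0.2176
  Item 5: 0.46 * 0.54 = 0.2484
  Item 6: 0.42 * 0.58 = 0.2436
  Item 7: 0.78 * 0.22 = 0.1716
  Item 8: 0.8 * 0.2 = 0.16
  Item 9: 0.62 * 0.38 = 0.2356
  Item 10: 0.61 * 0.39 = 0.2379
  Item 11: 0.24 * 0.76 = 0.1824
Sum(p_i * q_i) = 0.2304 + 0.2496 + 0.2331 + 0.2176 + 0.2484 + 0.2436 + 0.1716 + 0.16 + 0.2356 + 0.2379 + 0.1824 = 2.4102
KR-20 = (k/(k-1)) * (1 - Sum(p_i*q_i) / Var_total)
= (11/10) * (1 - 2.4102/5.54)
= 1.1 * 0.5649
KR-20 = 0.6214

0.6214


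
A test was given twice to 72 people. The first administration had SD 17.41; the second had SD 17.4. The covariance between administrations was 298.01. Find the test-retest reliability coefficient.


r = cov(X,Y) / (SD_X * SD_Y)
r = 298.01 / (17.41 * 17.4)
r = 298.01 / 302.934
r = 0.9837

0.9837


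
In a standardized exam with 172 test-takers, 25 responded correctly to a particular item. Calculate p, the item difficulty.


Item difficulty p = number correct / total examinees
p = 25 / 172
p = 0.1453

0.1453


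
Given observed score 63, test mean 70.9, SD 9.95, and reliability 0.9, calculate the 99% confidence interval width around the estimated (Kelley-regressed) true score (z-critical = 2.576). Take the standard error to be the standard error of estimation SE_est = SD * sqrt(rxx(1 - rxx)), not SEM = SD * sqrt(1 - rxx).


True score estimate = 0.9*63 + 0.1*70.9 = 63.79
SE_est = SD * sqrt(rxx * (1 - rxx)) = 9.95 * sqrt(0.9 * 0.1) = 9.95 * sqrt(0.09) = 2.985
CI = T_est +/- z * SE_est, so width = 2 * z * SE_est = 2 * 2.576 * 2.985
Width = 15.3787

15.3787


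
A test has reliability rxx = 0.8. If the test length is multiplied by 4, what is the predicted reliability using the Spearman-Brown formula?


r_new = (n * rxx) / (1 + (n-1) * rxx)
r_new = (4 * 0.8) / (1 + 3 * 0.8)
r_new = 3.2 / 3.4
r_new = 0.9412

0.9412


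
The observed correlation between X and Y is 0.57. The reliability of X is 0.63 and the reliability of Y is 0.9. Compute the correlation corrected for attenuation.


r_corrected = rxy / sqrt(rxx * ryy)
= 0.57 / sqrt(0.63 * 0.9)
= 0.57 / sqrt(0.567)
= 0.57 / 0.752994
r_corrected = 0.757

0.757


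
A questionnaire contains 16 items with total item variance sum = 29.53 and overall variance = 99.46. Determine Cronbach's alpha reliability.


alpha = (k/(k-1)) * (1 - sum(si^2)/s_total^2)
= (16/15) * (1 - 29.53/99.46)
alpha = 0.75

0.75


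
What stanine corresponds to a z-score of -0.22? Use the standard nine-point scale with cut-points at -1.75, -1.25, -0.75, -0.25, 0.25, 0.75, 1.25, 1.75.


Stanine boundaries: [-1.75, -1.25, -0.75, -0.25, 0.25, 0.75, 1.25, 1.75]
z = -0.22
Check each boundary:
  z >= -1.75 -> could be stanine 2
  z >= -1.25 -> could be stanine 3
  z >= -0.75 -> could be stanine 4
  z >= -0.25 -> could be stanine 5
  z < 0.25
  z < 0.75
  z < 1.25
  z < 1.75
Highest qualifying boundary gives stanine = 5

5


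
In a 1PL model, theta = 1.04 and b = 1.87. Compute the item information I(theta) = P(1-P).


P = 1/(1+exp(-(1.04-1.87))) = 0.3036
I = P*(1-P) = 0.3036 * 0.6964
I = 0.2114

0.2114


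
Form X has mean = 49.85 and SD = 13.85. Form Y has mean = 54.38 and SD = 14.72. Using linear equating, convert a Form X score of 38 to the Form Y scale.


slope = SD_Y / SD_X = 14.72 / 13.85 ~ 1.0628
intercept = mean_Y - slope * mean_X = 54.38 - (14.72 / 13.85) * 49.85 ~ 1.3986
Y = slope * X + intercept. To avoid rounding drift from the rounded slope/intercept, evaluate the equivalent form Y = mean_Y + SD_Y * (X - mean_X) / SD_X at full precision:
Y = 54.38 + 14.72 * (38 - 49.85) / 13.85
Y = 54.38 - 14.72 * 11.85 / 13.85
Y = 54.38 - 174.432 / 13.85
Y = 54.38 - 12.5944
Y = 41.7856

41.7856


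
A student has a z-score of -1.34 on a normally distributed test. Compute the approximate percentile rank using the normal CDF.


CDF(z) = 0.5 * (1 + erf(z/sqrt(2)))
erf(-0.9475) = -0.8198
CDF = 0.0901
Percentile rank = 0.0901 * 100 = 9.01

9.01


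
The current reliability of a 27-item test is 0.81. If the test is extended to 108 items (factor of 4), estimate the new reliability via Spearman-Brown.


r_new = (n * rxx) / (1 + (n-1) * rxx)
r_new = (4 * 0.81) / (1 + 3 * 0.81)
r_new = 3.24 / 3.43
r_new = 0.9446

0.9446


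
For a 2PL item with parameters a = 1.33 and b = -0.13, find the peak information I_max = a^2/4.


For 2PL, max info at theta = b = -0.13
I_max = a^2 / 4 = 1.33^2 / 4
= 1.7689 / 4
I_max = 0.4422

0.4422


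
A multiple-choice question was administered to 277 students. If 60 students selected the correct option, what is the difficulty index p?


Item difficulty p = number correct / total examinees
p = 60 / 277
p = 0.2166

0.2166


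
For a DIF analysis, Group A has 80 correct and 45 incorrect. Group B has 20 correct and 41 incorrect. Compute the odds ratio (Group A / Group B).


Odds_A = 80/45 = 1.7778
Odds_B = 20/41 = 0.4878
OR = Odds_A / Odds_B = 1.7778 / 0.4878
Exactly, OR = (80 * 41) / (45 * 20) = 3280 / 900
OR = 3.6444

3.6444


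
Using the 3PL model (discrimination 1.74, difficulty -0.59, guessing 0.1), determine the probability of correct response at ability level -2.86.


logit = 1.74*(-2.86 - -0.59) = -3.9498
P* = 1/(1 + exp(--3.9498)) = 0.0189
P = 0.1 + (1 - 0.1) * 0.0189
P = 0.117

0.117


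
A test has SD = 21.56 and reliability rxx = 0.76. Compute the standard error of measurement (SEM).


SEM = SD * sqrt(1 - rxx)
SEM = 21.56 * sqrt(1 - 0.76)
SEM = 21.56 * sqrt(0.24) = 21.56 * 0.489898
SEM = 10.5622

10.5622


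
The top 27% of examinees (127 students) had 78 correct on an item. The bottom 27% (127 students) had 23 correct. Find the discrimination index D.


p_upper = 78/127 = 0.6142
p_lower = 23/127 = 0.1811
D = 0.6142 - 0.1811 = 0.4331

0.4331


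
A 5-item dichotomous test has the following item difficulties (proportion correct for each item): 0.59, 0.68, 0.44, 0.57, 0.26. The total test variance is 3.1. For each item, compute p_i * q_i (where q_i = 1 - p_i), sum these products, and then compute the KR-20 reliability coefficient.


For each item, compute p_i * q_i:
  Item 1: 0.59 * 0.41 = 0.2419
  Item 2: 0.68 * 0.32 = 0.2176
  Item 3: 0.44 * 0.56 = 0.2464
  Item 4: 0.57 * 0.43 = 0.2451
  Item 5: 0.26 * 0.74 = 0.1924
Sum(p_i * q_i) = 0.2419 + 0.2176 + 0.2464 + 0.2451 + 0.1924 = 1.1434
KR-20 = (k/(k-1)) * (1 - Sum(p_i*q_i) / Var_total)
= (5/4) * (1 - 1.1434/3.1)
= 1.25 * 0.6312
KR-20 = 0.789

0.789


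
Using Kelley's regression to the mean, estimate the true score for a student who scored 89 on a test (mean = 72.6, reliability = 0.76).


T_est = rxx * X + (1 - rxx) * mean
T_est = 0.76 * 89 + 0.24 * 72.6
T_est = 67.64 + 17.424
T_est = 85.064

85.064


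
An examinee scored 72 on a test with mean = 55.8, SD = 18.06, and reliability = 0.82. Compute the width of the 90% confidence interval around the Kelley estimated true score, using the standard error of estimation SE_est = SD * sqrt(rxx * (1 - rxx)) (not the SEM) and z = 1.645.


True score estimate = 0.82*72 + 0.18*55.8 = 69.084
SE_est = SD * sqrt(rxx * (1 - rxx)) = 18.06 * sqrt(0.82 * 0.18) = 18.06 * sqrt(0.1476) = 6.938425
CI = T_est +/- z * SE_est, so width = 2 * z * SE_est = 2 * 1.645 * 6.938425
Width = 22.8274

22.8274


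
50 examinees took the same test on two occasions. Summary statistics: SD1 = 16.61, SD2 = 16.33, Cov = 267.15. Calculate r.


r = cov(X,Y) / (SD_X * SD_Y)
r = 267.15 / (16.61 * 16.33)
r = 267.15 / 271.2413
r = 0.9849

0.9849


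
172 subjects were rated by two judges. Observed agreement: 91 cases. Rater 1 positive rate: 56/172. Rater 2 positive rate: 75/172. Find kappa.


P_o = 91/172 = 0.52907
P_e = (56*75 + 116*97) / 29584 = 0.522309
kappa = (P_o - P_e) / (1 - P_e)
kappa = (0.52907 - 0.522309) / (1 - 0.522309)
kappa = 0.0142

0.0142


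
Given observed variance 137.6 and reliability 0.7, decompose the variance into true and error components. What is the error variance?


var_true = rxx * var_obs = 0.7 * 137.6 = 96.32
var_error = var_obs - var_true
var_error = 137.6 - 96.32
var_error = 41.28

41.28


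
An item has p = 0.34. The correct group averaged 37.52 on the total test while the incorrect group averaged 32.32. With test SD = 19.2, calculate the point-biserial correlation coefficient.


q = 1 - p = 0.66
rpb = ((M1 - M0) / SD) * sqrt(p * q)
rpb = ((37.52 - 32.32) / 19.2) * sqrt(0.34 * 0.66)
rpb = 0.1283

0.1283


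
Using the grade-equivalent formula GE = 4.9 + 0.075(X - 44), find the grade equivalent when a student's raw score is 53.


raw - median = 53 - 44 = 9
slope * diff = 0.075 * 9 = 0.675
GE = 4.9 + 0.675
GE = 5.575

5.575


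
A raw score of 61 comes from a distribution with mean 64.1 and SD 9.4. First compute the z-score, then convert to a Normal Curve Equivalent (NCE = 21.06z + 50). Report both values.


z = (X - mean) / SD = (61 - 64.1) / 9.4
z = -3.1 / 9.4
z = -0.3298
NCE = NCE = 21.06z + 50
Carry z at full precision (z = -3.1 / 9.4) into the conversion:
NCE = 21.06 * (-3.1 / 9.4) + 50 = -65.286 / 9.4 + 50
NCE = -6.9453 + 50
NCE = 43.0547

43.0547


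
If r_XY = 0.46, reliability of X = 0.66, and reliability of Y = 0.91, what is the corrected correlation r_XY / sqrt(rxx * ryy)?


r_corrected = rxy / sqrt(rxx * ryy)
= 0.46 / sqrt(0.66 * 0.91)
= 0.46 / sqrt(0.6006)
= 0.46 / 0.774984
r_corrected = 0.5936

0.5936


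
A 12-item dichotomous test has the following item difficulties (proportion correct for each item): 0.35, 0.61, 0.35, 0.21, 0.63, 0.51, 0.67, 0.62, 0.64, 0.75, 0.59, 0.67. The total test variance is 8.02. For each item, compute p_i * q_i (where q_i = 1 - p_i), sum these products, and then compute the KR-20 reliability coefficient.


For each item, compute p_i * q_i:
  Item 1: 0.35 * 0.65 = 0.2275
  Item 2: 0.61 * 0.39 = 0.2379
  Item 3: 0.35 * 0.65 = 0.2275
  Item 4: 0.21 * 0.79 = 0.1659
  Item 5: 0.63 * 0.37 = 0.2331
  Item 6: 0.51 * 0.49 = 0.2499
  Item 7: 0.67 * 0.33 = 0.2211
  Item 8: 0.62 * 0.38 = 0.2356
  Item 9: 0.64 * 0.36 = 0.2304
  Item 10: 0.75 * 0.25 = 0.1875
  Item 11: 0.59 * 0.41 = 0.2419
  Item 12: 0.67 * 0.33 = 0.2211
Sum(p_i * q_i) = 0.2275 + 0.2379 + 0.2275 + 0.1659 + 0.2331 + 0.2499 + 0.2211 + 0.2356 + 0.2304 + 0.1875 + 0.2419 + 0.2211 = 2.6794
KR-20 = (k/(k-1)) * (1 - Sum(p_i*q_i) / Var_total)
= (12/11) * (1 - 2.6794/8.02)
= 1.0909 * 0.6659
KR-20 = 0.7264

0.7264


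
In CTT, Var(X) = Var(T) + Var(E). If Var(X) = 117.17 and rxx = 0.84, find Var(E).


var_true = rxx * var_obs = 0.84 * 117.17 = 98.4228
var_error = var_obs - var_true
var_error = 117.17 - 98.4228
var_error = 18.7472

18.7472


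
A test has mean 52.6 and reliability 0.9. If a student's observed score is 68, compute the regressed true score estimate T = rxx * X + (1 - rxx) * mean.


T_est = rxx * X + (1 - rxx) * mean
T_est = 0.9 * 68 + 0.1 * 52.6
T_est = 61.2 + 5.26
T_est = 66.46

66.46


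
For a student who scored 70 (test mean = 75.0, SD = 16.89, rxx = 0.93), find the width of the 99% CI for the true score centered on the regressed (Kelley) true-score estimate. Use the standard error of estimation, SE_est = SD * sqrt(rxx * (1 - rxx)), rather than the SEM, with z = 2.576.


True score estimate = 0.93*70 + 0.07*75.0 = 70.35
SE_est = SD * sqrt(rxx * (1 - rxx)) = 16.89 * sqrt(0.93 * 0.07) = 16.89 * sqrt(0.0651) = 4.309433
CI = T_est +/- z * SE_est, so width = 2 * z * SE_est = 2 * 2.576 * 4.309433
Width = 22.2022

22.2022


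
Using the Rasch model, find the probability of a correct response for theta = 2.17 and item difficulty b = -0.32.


theta - b = 2.17 - -0.32 = 2.49
exp(-(theta - b)) = exp(-2.49) = 0.0829
P = 1 / (1 + 0.0829)
P = 0.9234

0.9234


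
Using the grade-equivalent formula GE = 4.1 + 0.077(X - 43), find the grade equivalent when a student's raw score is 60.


raw - median = 60 - 43 = 17
slope * diff = 0.077 * 17 = 1.309
GE = 4.1 + 1.309
GE = 5.409

5.409


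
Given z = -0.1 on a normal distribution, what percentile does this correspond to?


CDF(z) = 0.5 * (1 + erf(z/sqrt(2)))
erf(-0.0707) = -0.0797
CDF = 0.4602
Percentile rank = 0.4602 * 100 = 46.02

46.02


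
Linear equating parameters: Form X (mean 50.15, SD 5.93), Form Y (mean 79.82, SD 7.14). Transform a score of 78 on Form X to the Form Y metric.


slope = SD_Y / SD_X = 7.14 / 5.93 ~ 1.204
intercept = mean_Y - slope * mean_X = 79.82 - (7.14 / 5.93) * 50.15 ~ 19.437
Y = slope * X + intercept. To avoid rounding drift from the rounded slope/intercept, evaluate the equivalent form Y = mean_Y + SD_Y * (X - mean_X) / SD_X at full precision:
Y = 79.82 + 7.14 * (78 - 50.15) / 5.93
Y = 79.82 + 7.14 * 27.85 / 5.93
Y = 79.82 + 198.849 / 5.93
Y = 79.82 + 33.5327
Y = 113.3527

113.3527


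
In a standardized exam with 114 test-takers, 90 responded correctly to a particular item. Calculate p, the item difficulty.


Item difficulty p = number correct / total examinees
p = 90 / 114
p = 0.7895

0.7895


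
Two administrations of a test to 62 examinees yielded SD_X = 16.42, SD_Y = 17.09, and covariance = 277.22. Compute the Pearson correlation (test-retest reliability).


r = cov(X,Y) / (SD_X * SD_Y)
r = 277.22 / (16.42 * 17.09)
r = 277.22 / 280.6178
r = 0.9879

0.9879


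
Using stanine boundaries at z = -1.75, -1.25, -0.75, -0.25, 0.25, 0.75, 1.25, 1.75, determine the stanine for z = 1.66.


Stanine boundaries: [-1.75, -1.25, -0.75, -0.25, 0.25, 0.75, 1.25, 1.75]
z = 1.66
Check each boundary:
  z >= -1.75 -> could be stanine 2
  z >= -1.25 -> could be stanine 3
  z >= -0.75 -> could be stanine 4
  z >= -0.25 -> could be stanine 5
  z >= 0.25 -> could be stanine 6
  z >= 0.75 -> could be stanine 7
  z >= 1.25 -> could be stanine 8
  z < 1.75
Highest qualifying boundary gives stanine = 8

8


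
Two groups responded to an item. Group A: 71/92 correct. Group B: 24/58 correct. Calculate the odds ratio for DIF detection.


Odds_A = 71/21 = 3.381
Odds_B = 24/34 = 0.7059
OR = Odds_A / Odds_B = 3.381 / 0.7059
Exactly, OR = (71 * 34) / (21 * 24) = 2414 / 504
OR = 4.7897

4.7897


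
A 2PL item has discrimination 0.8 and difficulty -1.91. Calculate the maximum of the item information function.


For 2PL, max info at theta = b = -1.91
I_max = a^2 / 4 = 0.8^2 / 4
= 0.64 / 4
I_max = 0.16

0.16


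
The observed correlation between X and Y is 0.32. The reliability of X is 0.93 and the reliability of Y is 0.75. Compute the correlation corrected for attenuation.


r_corrected = rxy / sqrt(rxx * ryy)
= 0.32 / sqrt(0.93 * 0.75)
= 0.32 / sqrt(0.6975)
= 0.32 / 0.835165
r_corrected = 0.3832

0.3832


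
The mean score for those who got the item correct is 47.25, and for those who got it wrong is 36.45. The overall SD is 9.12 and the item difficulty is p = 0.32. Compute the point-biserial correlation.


q = 1 - p = 0.68
rpb = ((M1 - M0) / SD) * sqrt(p * q)
rpb = ((47.25 - 36.45) / 9.12) * sqrt(0.32 * 0.68)
rpb = 0.5524

0.5524


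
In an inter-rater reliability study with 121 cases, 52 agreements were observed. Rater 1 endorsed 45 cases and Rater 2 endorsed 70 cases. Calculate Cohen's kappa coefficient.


P_o = 52/121 = 0.429752
P_e = (45*70 + 76*51) / 14641 = 0.479885
kappa = (P_o - P_e) / (1 - P_e)
kappa = (0.429752 - 0.479885) / (1 - 0.479885)
kappa = -0.0964

-0.0964


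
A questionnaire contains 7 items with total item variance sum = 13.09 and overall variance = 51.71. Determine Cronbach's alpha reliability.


alpha = (k/(k-1)) * (1 - sum(si^2)/s_total^2)
= (7/6) * (1 - 13.09/51.71)
alpha = 0.8713

0.8713


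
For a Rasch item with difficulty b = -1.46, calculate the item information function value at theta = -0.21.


P = 1/(1+exp(-(-0.21--1.46))) = 0.7773
I = P*(1-P) = 0.7773 * 0.2227
I = 0.1731

0.1731


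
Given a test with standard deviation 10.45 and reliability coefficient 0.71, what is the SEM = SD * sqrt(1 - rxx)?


SEM = SD * sqrt(1 - rxx)
SEM = 10.45 * sqrt(1 - 0.71)
SEM = 10.45 * sqrt(0.29) = 10.45 * 0.538516
SEM = 5.6275

5.6275


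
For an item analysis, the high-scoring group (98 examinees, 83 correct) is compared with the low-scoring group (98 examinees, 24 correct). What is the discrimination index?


p_upper = 83/98 = 0.8469
p_lower = 24/98 = 0.2449
D = 0.8469 - 0.2449 = 0.602

0.602


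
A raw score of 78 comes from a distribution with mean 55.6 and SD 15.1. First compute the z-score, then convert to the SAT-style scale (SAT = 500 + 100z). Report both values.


z = (X - mean) / SD = (78 - 55.6) / 15.1
z = 22.4 / 15.1
z = 1.4834
SAT-scale = SAT = 500 + 100z
Carry z at full precision (z = 22.4 / 15.1) into the conversion:
SAT-scale = 500 + 100 * (22.4 / 15.1) = 500 + 2240 / 15.1
SAT-scale = 500 + 148.3444
SAT-scale = 648.3444

648.3444


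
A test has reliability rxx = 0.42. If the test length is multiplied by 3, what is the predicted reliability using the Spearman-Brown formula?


r_new = (n * rxx) / (1 + (n-1) * rxx)
r_new = (3 * 0.42) / (1 + 2 * 0.42)
r_new = 1.26 / 1.84
r_new = 0.6848

0.6848


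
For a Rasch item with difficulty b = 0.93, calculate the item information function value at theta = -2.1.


P = 1/(1+exp(-(-2.1-0.93))) = 0.0461
I = P*(1-P) = 0.0461 * 0.9539
I = 0.044

0.044


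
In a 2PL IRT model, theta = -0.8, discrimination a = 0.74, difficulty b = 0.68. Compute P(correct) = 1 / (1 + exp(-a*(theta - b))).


a*(theta - b) = 0.74 * (-0.8 - 0.68) = -1.0952
exp(--1.0952) = 2.9898
P = 1 / (1 + 2.9898)
P = 0.2506

0.2506


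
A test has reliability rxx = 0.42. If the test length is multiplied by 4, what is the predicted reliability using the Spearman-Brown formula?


r_new = (n * rxx) / (1 + (n-1) * rxx)
r_new = (4 * 0.42) / (1 + 3 * 0.42)
r_new = 1.68 / 2.26
r_new = 0.7434

0.7434


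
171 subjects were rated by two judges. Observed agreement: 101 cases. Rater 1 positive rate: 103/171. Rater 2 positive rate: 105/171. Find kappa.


P_o = 101/171 = 0.590643
P_e = (103*105 + 68*66) / 29241 = 0.523341
kappa = (P_o - P_e) / (1 - P_e)
kappa = (0.590643 - 0.523341) / (1 - 0.523341)
kappa = 0.1412

0.1412


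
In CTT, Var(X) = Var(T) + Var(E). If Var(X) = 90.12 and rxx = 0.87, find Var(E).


var_true = rxx * var_obs = 0.87 * 90.12 = 78.4044
var_error = var_obs - var_true
var_error = 90.12 - 78.4044
var_error = 11.7156

11.7156


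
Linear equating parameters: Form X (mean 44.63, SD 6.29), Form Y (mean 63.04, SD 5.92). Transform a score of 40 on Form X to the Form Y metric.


slope = SD_Y / SD_X = 5.92 / 6.29 ~ 0.9412
intercept = mean_Y - slope * mean_X = 63.04 - (5.92 / 6.29) * 44.63 ~ 21.0353
Y = slope * X + intercept. To avoid rounding drift from the rounded slope/intercept, evaluate the equivalent form Y = mean_Y + SD_Y * (X - mean_X) / SD_X at full precision:
Y = 63.04 + 5.92 * (40 - 44.63) / 6.29
Y = 63.04 - 5.92 * 4.63 / 6.29
Y = 63.04 - 27.4096 / 6.29
Y = 63.04 - 4.3576
Y = 58.6824

58.6824
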